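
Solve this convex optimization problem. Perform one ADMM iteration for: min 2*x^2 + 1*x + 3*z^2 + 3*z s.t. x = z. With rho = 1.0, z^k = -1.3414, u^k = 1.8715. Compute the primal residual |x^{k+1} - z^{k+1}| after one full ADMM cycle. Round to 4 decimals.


ADMM iteration with rho = 1.0, z^k = -1.3414, u^k = 1.8715
Step 1: x-update.
Minimize 2*x^2 + 1*x + (1.0/2)*(x + 1.3414 + 1.8715)^2
FOC: (2*2 + 1.0)*x = -1 + 1.0*(-1.3414 - 1.8715)
x^{k+1} = -0.8426
Step 2: z-update.
Minimize 3*z^2 + 3*z + (1.0/2)*(-0.8426 - z + 1.8715)^2
FOC: (2*3 + 1.0)*z = -3 + 1.0*(-0.8426 + 1.8715)
z^{k+1} = -0.2816
Step 3: u-update.
u^{k+1} = 1.8715 - 0.8426 + 0.2816 = 1.3105
Step 4: Primal residual = |-0.8426 + 0.2816| = 0.561


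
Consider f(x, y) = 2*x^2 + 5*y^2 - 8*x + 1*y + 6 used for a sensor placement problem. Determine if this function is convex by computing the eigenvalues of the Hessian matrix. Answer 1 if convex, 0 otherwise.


The Hessian of f(x,y) = 2*x^2 + 5*y^2 - 8*x + 1*y + 6 is:
H = [[4, 0], [0, 10]]
Trace = 4 + 10 = 14
Determinant = 4*10 - (0)^2 = 40
Discriminant = (14)^2 - 4*40 = 36.0
Eigenvalues: lambda_1 = 4.0, lambda_2 = 10.0
The function is convex.

1


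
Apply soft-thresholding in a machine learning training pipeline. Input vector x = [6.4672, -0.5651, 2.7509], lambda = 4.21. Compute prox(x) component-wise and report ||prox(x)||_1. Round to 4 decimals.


Soft-thresholding with lambda = 4.21:
prox(6.4672) = sign(6.4672)*max(|6.4672| - 4.21, 0) = 2.2572
prox(-0.5651) = sign(-0.5651)*max(|-0.5651| - 4.21, 0) = 0.0
prox(2.7509) = sign(2.7509)*max(|2.7509| - 4.21, 0) = 0.0
prox(x) = [2.2572, 0.0, 0.0]
||prox(x)||_1 = 2.2572 + 0.0 + 0.0 = 2.2572


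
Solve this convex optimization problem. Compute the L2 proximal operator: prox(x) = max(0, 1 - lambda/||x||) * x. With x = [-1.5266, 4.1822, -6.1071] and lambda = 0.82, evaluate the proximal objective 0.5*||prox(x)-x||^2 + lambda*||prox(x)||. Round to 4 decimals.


Step 1: Compute ||x||.
||x|| = 7.5576
Step 2: Compute scaling factor.
scale = max(0, 1 - 0.82/7.5576) = 0.8915
Step 3: prox(x) = [-1.361, 3.7284, -5.4445]
||prox(x)|| = 6.7376
Step 4: Proximal objective.
0.5*||prox-x||^2 = 0.3362
lambda*||prox|| = 5.5248
Total = 5.8611


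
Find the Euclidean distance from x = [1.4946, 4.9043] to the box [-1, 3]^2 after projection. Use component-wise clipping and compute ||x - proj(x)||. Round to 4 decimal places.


Project each component onto [-1, 3].
clip(1.4946) = 1.4946, clip(4.9043) = 3.0
Projection = [1.4946, 3.0]
Squared diffs: [0.0, 3.6264]
Distance = sqrt(3.6264) = 1.9043


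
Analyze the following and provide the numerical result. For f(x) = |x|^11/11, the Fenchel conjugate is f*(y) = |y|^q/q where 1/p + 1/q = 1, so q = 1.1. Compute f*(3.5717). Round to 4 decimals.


The conjugate exponent q satisfies 1/p + 1/q = 1.
p = 11, so q = 11/(11 - 1) = 1.1
|y|^q = 3.5717^1.1 = 4.0566
f*(3.5717) = 4.0566 / 1.1 = 3.6878


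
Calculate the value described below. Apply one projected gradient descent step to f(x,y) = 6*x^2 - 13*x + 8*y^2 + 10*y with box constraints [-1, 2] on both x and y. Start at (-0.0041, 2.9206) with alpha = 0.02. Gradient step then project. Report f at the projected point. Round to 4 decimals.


Step 1: Compute gradient at (-0.0041, 2.9206).
grad_x = 2*6*-0.0041 - 13 = -13.0492
grad_y = 2*8*2.9206 + 10 = 56.7296
Step 2: Gradient step.
x_raw = -0.0041 - 0.02*-13.0492 = 0.2569
y_raw = 2.9206 - 0.02*56.7296 = 1.786
Step 3: Project onto [-1, 2].
x_proj = clip(0.2569) = 0.2569
y_proj = clip(1.786) = 1.786
Step 4: Evaluate f.
f(0.2569, 1.786) = 40.4351


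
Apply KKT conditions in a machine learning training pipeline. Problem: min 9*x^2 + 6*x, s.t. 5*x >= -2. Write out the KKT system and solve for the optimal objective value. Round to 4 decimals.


Step 1: Try lambda = 0 (constraint inactive).
Stationarity: 2*9*x + 6 = 0
x* = -6/(2*9) = -1/3 = -0.3333 (rounded; the exact value -1/3 is used below)
Check constraint: 5*-0.3333 = -1.6665 >= -2 -- satisfied.
Step 2: Compute optimal value.
f(x*) = 9*(-1/3)^2 + 6*(-1/3) = -1.0


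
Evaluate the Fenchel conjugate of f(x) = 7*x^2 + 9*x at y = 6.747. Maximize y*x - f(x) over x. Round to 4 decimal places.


f*(y) = sup_x {y*x - a*x^2 - b*x} = sup_x {(y-b)*x - a*x^2}
FOC: (y - b) - 2a*x = 0 => x* = (y - b)/(2a)
x* = (6.747 - 9)/(2*7) = -0.1609
f*(6.747) = (y-b)^2/(4a) = (6.747 - 9)^2/(4*7)
= 5.076/28 = 0.1813


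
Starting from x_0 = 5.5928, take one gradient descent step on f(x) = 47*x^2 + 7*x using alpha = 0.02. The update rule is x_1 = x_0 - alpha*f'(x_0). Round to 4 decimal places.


We compute the gradient at x_0 and apply the update.
f'(x) = 94*x + 7
f'(5.5928) = 94*5.5928 + 7 = 532.7232
x_1 = 5.5928 - 0.02*532.7232 = -5.0617


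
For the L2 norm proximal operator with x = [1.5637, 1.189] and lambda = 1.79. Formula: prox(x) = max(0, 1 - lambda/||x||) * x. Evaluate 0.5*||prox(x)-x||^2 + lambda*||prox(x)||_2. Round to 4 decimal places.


Step 1: Compute ||x||.
||x|| = 1.9644
Step 2: Compute scaling factor.
scale = max(0, 1 - 1.79/1.9644) = 0.0888
Step 3: prox(x) = [0.1388, 0.1056]
||prox(x)|| = 0.1744
Step 4: Proximal objective.
0.5*||prox-x||^2 = 1.6021
lambda*||prox|| = 0.3122
Total = 1.9142


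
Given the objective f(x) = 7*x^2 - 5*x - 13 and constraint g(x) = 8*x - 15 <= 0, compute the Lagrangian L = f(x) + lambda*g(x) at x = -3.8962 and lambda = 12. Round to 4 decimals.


Step 1: Evaluate f(x).
f(-3.8962) = 7*(-3.8962)^2 - 5*(-3.8962) - 13 = 112.7436
Step 2: Evaluate g(x).
g(-3.8962) = 8*-3.8962 - 15 = -46.1696
Step 3: Compute Lagrangian.
L = 112.7436 + 12*-46.1696 = -441.2916


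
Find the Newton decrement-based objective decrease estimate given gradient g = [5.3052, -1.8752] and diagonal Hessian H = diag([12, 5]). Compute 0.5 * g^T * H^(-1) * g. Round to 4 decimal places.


Step 1: H is diagonal, so H^(-1) * g = [0.4421, -0.375].
Step 2: g^T H^(-1) g = sum_i g_i^2 / H_ii
  = (5.3052)^2/12 + (-1.8752)^2/5
  = 2.3454 + 0.7033 = 3.0487
Step 3: Objective decrease = 0.5 * g^T H^(-1) g = 1.5244


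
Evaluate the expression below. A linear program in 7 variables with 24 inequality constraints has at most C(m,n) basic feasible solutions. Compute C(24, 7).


Each vertex corresponds to some choice of n active constraints out of m, so the number of vertices is at most C(m, n) = m! / (n!(m-n)!).
m = 24, n = 7
Numerator: 24 * 23 * 22 * 21 * 20 * 19 * 18
Denominator: 7! = 5040
C(24, 7) = 346104


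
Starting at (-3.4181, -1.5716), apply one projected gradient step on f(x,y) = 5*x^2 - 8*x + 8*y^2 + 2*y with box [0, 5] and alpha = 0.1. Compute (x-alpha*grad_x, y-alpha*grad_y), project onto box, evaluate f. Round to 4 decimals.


Step 1: Compute gradient at (-3.4181, -1.5716).
grad_x = 2*5*-3.4181 - 8 = -42.181
grad_y = 2*8*-1.5716 + 2 = -23.1456
Step 2: Gradient step.
x_raw = -3.4181 - 0.1*-42.181 = 0.8
y_raw = -1.5716 - 0.1*-23.1456 = 0.743
Step 3: Project onto [0, 5].
x_proj = clip(0.8) = 0.8
y_proj = clip(0.743) = 0.743
Step 4: Evaluate f.
f(0.8, 0.743) = 2.7018


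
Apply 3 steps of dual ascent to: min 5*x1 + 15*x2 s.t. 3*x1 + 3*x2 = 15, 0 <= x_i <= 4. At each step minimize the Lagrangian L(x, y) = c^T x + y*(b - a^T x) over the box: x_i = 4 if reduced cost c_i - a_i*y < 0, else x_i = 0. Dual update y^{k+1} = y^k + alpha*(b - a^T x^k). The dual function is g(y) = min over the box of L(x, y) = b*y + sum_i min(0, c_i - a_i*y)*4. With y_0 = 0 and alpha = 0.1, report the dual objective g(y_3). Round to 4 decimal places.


Dual ascent for LP: min 5*x1 + 15*x2, 3*x1 + 3*x2 = 15, 0 <= x_i <= 4
Step 1: y^k = 0.0, reduced costs: (5.0, 15.0)
  x^k = (0.0, 0.0), subgradient = b - a^T x = 15.0
  y^{k+1} = 0.0 + 0.1*15.0 = 1.5
Step 2: y^k = 1.5, reduced costs: (0.5, 10.5)
  x^k = (0.0, 0.0), subgradient = b - a^T x = 15.0
  y^{k+1} = 1.5 + 0.1*15.0 = 3.0
Step 3: y^k = 3.0, reduced costs: (-4.0, 6.0)
  x^k = (4.0, 0.0), subgradient = b - a^T x = 3.0
  y^{k+1} = 3.0 + 0.1*3.0 = 3.3
Dual objective at y_3 = 3.3: reduced costs (-4.9, 5.1), box minimizer x = (4.0, 0.0)
g(y_3) = b*y + (c1 - a1*y)*x1 + (c2 - a2*y)*x2 = 15*3.3 + (-4.9)*4.0 + 5.1*0.0 = 49.5 - 19.6 + 0.0 = 29.9


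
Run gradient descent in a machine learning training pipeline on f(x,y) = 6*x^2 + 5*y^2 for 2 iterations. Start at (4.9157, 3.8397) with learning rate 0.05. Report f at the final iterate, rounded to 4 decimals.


Gradient descent on f(x,y) = 6*x^2 + 5*y^2.
Starting point: (4.9157, 3.8397), alpha = 0.05
Step 1: grad_x = 2*6*4.9157 = 58.9884, grad_y = 2*5*3.8397 = 38.397
  x_1 = 4.9157 - 0.05*58.9884 = 1.9663
  y_1 = 3.8397 - 0.05*38.397 = 1.9199
Step 2: grad_x = 2*6*1.9663 = 23.5954, grad_y = 2*5*1.9199 = 19.1985
  x_2 = 1.9663 - 0.05*23.5954 = 0.7865
  y_2 = 1.9199 - 0.05*19.1985 = 0.9599
f(0.7865, 0.9599) = 6*0.7865^2 + 5*0.9599^2 = 8.3189


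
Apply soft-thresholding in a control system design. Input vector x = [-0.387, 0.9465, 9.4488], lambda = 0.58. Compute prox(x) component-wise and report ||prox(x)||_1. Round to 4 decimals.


Soft-thresholding with lambda = 0.58:
prox(-0.387) = sign(-0.387)*max(|-0.387| - 0.58, 0) = 0.0
prox(0.9465) = sign(0.9465)*max(|0.9465| - 0.58, 0) = 0.3665
prox(9.4488) = sign(9.4488)*max(|9.4488| - 0.58, 0) = 8.8688
prox(x) = [0.0, 0.3665, 8.8688]
||prox(x)||_1 = 0.0 + 0.3665 + 8.8688 = 9.2353


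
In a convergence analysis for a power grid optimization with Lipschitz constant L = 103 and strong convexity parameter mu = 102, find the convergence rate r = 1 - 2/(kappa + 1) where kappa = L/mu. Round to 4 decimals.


Step 1: Compute the condition number.
kappa = L/mu = 103/102 = 1.0098
Step 2: Compute the convergence rate.
r = 1 - 2/(kappa + 1) = 1 - 2*mu/(L + mu) = (L - mu)/(L + mu) = 1/205 = 0.0049


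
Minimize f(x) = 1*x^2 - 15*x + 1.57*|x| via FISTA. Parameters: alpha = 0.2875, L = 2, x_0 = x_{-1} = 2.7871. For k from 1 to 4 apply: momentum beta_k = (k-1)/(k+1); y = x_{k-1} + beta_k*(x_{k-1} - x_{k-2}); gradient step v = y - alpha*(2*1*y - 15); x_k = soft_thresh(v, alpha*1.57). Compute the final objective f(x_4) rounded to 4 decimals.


FISTA on f(x) = 1*x^2 - 15*x + 1.57*|x|
L = 2, alpha = 0.2875
Iteration 1: beta = 0.0, y = 2.7871 + 0.0*(2.7871 - 2.7871) = 2.7871
  grad(y) = -9.4258, v = y - alpha*grad = 5.497
  prox(v) = soft_thresh(5.497, 0.4514) = 5.0456
Iteration 2: beta = 0.3333, y = 5.0456 + 0.3333*(5.0456 - 2.7871) = 5.7985
  grad(y) = -3.403, v = y - alpha*grad = 6.7769
  prox(v) = soft_thresh(6.7769, 0.4514) = 6.3255
Iteration 3: beta = 0.5, y = 6.3255 + 0.5*(6.3255 - 5.0456) = 6.9654
  grad(y) = -1.0692, v = y - alpha*grad = 7.2728
  prox(v) = soft_thresh(7.2728, 0.4514) = 6.8214
Iteration 4: beta = 0.6, y = 6.8214 + 0.6*(6.8214 - 6.3255) = 7.119
  grad(y) = -0.762, v = y - alpha*grad = 7.3381
  prox(v) = soft_thresh(7.3381, 0.4514) = 6.8867
f(x_4) = 1*6.8867^2 - 15*6.8867 + 1.57*|6.8867| = -45.0617


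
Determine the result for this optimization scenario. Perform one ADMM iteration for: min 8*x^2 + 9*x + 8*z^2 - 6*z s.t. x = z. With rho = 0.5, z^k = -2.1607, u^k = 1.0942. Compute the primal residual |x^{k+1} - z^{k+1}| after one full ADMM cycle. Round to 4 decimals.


ADMM iteration with rho = 0.5, z^k = -2.1607, u^k = 1.0942
Step 1: x-update.
Minimize 8*x^2 + 9*x + (0.5/2)*(x + 2.1607 + 1.0942)^2
FOC: (2*8 + 0.5)*x = -9 + 0.5*(-2.1607 - 1.0942)
x^{k+1} = -0.6441
Step 2: z-update.
Minimize 8*z^2 - 6*z + (0.5/2)*(-0.6441 - z + 1.0942)^2
FOC: (2*8 + 0.5)*z = 6 + 0.5*(-0.6441 + 1.0942)
z^{k+1} = 0.3773
Step 3: u-update.
u^{k+1} = 1.0942 - 0.6441 - 0.3773 = 0.0728
Step 4: Primal residual = |-0.6441 - 0.3773| = 1.0214


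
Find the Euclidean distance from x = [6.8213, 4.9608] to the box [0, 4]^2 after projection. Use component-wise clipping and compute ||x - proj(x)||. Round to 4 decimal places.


Project each component onto [0, 4].
clip(6.8213) = 4.0, clip(4.9608) = 4.0
Projection = [4.0, 4.0]
Squared diffs: [7.9597, 0.9231]
Distance = sqrt(8.8828) = 2.9804


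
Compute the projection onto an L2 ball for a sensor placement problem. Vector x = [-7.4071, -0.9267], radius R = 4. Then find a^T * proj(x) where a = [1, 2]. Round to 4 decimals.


Step 1: Compute ||x|| (intermediates to 6 decimals).
||x|| = sqrt((-7.4071)^2 + (-0.9267)^2) = 7.464844
Step 2: Project.
Since ||x|| > R, scale = R/||x|| = 4/7.464844 = 0.535845, proj(x) = scale * x
proj(x) = [-3.969057, -0.496568]
Step 3: Dot product.
a^T * proj(x) = 1*(-3.969057) + 2*(-0.496568) = -4.9622


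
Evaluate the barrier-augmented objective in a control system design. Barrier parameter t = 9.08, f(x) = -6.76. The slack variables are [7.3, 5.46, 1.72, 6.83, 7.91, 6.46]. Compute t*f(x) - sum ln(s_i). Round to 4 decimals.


Step 1: Compute log-barrier.
ln values: [1.9879, 1.6974, 0.5423, 1.9213, 2.0681, 1.8656]
phi = -(1.9879 + 1.6974 + 0.5423 + 1.9213 + 2.0681 + 1.8656) = -10.0827
Step 2: Compute augmented objective.
t*f(x) = 9.08*-6.76 = -61.3808
Total = -61.3808 - 10.0827 = -71.4635


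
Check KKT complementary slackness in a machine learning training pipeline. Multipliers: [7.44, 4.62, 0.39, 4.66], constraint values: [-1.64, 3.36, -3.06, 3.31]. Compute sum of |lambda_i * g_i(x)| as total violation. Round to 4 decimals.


KKT complementary slackness check:
lambda_1 * g_1 = 7.44 * -1.64 = -12.2016
lambda_2 * g_2 = 4.62 * 3.36 = 15.5232
lambda_3 * g_3 = 0.39 * -3.06 = -1.1934
lambda_4 * g_4 = 4.66 * 3.31 = 15.4246
Total violation = 12.2016 + 15.5232 + 1.1934 + 15.4246 = 44.3428


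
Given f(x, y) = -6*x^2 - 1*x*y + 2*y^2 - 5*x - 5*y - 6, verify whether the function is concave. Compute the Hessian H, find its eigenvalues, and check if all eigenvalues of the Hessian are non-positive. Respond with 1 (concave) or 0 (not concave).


The Hessian of f(x,y) = -6*x^2 - 1*x*y + 2*y^2 - 5*x - 5*y - 6 is:
H = [[-12, -1], [-1, 4]]
Trace = -12 + 4 = -8
Determinant = -12*4 - (-1)^2 = -49
Discriminant = (-8)^2 - 4*-49 = 260.0
Eigenvalues: lambda_1 = -12.0623, lambda_2 = 4.0623
The function is not concave.

0


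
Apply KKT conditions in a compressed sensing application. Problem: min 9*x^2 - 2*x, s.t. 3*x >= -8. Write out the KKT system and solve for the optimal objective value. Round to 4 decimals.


Step 1: Try lambda = 0 (constraint inactive).
Stationarity: 2*9*x - 2 = 0
x* = 2/(2*9) = 1/9 = 0.1111 (rounded; the exact value 1/9 is used below)
Check constraint: 3*0.1111 = 0.3333 >= -8 -- satisfied.
Step 2: Compute optimal value.
f(x*) = 9*(1/9)^2 - 2*(1/9) = -0.1111


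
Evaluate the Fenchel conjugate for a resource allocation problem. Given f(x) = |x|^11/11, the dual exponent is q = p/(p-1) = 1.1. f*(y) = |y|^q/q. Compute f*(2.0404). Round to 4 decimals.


The conjugate exponent q satisfies 1/p + 1/q = 1.
p = 11, so q = 11/(11 - 1) = 1.1
|y|^q = 2.0404^1.1 = 2.1912
f*(2.0404) = 2.1912 / 1.1 = 1.992


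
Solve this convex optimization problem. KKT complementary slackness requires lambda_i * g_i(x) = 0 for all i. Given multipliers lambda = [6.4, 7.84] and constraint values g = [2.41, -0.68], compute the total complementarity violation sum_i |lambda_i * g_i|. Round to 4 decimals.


KKT complementary slackness check:
lambda_1 * g_1 = 6.4 * 2.41 = 15.424
lambda_2 * g_2 = 7.84 * -0.68 = -5.3312
Total violation = 15.424 + 5.3312 = 20.7552


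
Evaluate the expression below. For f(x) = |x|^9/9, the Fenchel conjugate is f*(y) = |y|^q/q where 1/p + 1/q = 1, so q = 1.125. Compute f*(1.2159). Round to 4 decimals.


The conjugate exponent q satisfies 1/p + 1/q = 1.
p = 9, so q = 9/(9 - 1) = 1.125
|y|^q = 1.2159^1.125 = 1.246
f*(1.2159) = 1.246 / 1.125 = 1.1075


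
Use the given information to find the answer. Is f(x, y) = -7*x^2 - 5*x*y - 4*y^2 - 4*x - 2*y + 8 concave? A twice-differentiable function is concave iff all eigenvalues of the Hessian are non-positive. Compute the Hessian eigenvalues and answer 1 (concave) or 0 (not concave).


The Hessian of f(x,y) = -7*x^2 - 5*x*y - 4*y^2 - 4*x - 2*y + 8 is:
H = [[-14, -5], [-5, -8]]
Trace = -14 - 8 = -22
Determinant = -14*-8 - (-5)^2 = 87
Discriminant = (-22)^2 - 4*87 = 136.0
Eigenvalues: lambda_1 = -16.831, lambda_2 = -5.169
The function is concave.

1


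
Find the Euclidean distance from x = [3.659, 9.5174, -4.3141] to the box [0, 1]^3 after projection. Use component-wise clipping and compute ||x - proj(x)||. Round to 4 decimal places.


Project each component onto [0, 1].
clip(3.659) = 1.0, clip(9.5174) = 1.0, clip(-4.3141) = 0.0
Projection = [1.0, 1.0, 0.0]
Squared diffs: [7.0703, 72.5461, 18.6115]
Distance = sqrt(98.2279) = 9.911


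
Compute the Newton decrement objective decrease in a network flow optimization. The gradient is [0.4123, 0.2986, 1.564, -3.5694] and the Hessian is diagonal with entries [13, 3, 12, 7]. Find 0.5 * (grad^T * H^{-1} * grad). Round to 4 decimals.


Step 1: H is diagonal, so H^(-1) * g = [0.0317, 0.0995, 0.1303, -0.5099].
Step 2: g^T H^(-1) g = sum_i g_i^2 / H_ii
  = (0.4123)^2/13 + (0.2986)^2/3 + (1.564)^2/12 + (-3.5694)^2/7
  = 0.0131 + 0.0297 + 0.2038 + 1.8201 = 2.0667
Step 3: Objective decrease = 0.5 * g^T H^(-1) g = 1.0334


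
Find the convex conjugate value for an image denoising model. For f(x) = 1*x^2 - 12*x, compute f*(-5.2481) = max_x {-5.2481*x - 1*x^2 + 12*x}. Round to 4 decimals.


f*(y) = sup_x {y*x - a*x^2 - b*x} = sup_x {(y-b)*x - a*x^2}
FOC: (y - b) - 2a*x = 0 => x* = (y - b)/(2a)
x* = (-5.2481 + 12)/(2*1) = 3.376
f*(-5.2481) = (y-b)^2/(4a) = (-5.2481 + 12)^2/(4*1)
= 45.5882/4 = 11.397


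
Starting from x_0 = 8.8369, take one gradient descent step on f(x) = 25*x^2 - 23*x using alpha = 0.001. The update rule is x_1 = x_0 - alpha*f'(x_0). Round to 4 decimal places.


We compute the gradient at x_0 and apply the update.
f'(x) = 50*x - 23
f'(8.8369) = 50*8.8369 - 23 = 418.845
x_1 = 8.8369 - 0.001*418.845 = 8.4181


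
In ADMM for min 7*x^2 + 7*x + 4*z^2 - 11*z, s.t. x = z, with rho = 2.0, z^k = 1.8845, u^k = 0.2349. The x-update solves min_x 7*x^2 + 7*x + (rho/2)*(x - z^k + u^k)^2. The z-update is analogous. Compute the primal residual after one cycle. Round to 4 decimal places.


ADMM iteration with rho = 2.0, z^k = 1.8845, u^k = 0.2349
Step 1: x-update.
Minimize 7*x^2 + 7*x + (2.0/2)*(x - 1.8845 + 0.2349)^2
FOC: (2*7 + 2.0)*x = -7 + 2.0*(1.8845 - 0.2349)
x^{k+1} = -0.2313
Step 2: z-update.
Minimize 4*z^2 - 11*z + (2.0/2)*(-0.2313 - z + 0.2349)^2
FOC: (2*4 + 2.0)*z = 11 + 2.0*(-0.2313 + 0.2349)
z^{k+1} = 1.1007
Step 3: u-update.
u^{k+1} = 0.2349 - 0.2313 - 1.1007 = -1.0971
Step 4: Primal residual = |-0.2313 - 1.1007| = 1.332


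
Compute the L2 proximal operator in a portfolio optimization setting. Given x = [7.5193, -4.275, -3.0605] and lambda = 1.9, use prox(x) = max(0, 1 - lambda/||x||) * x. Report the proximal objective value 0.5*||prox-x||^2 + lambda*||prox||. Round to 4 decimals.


Step 1: Compute ||x||.
||x|| = 9.1751
Step 2: Compute scaling factor.
scale = max(0, 1 - 1.9/9.1751) = 0.7929
Step 3: prox(x) = [5.9622, -3.3897, -2.4267]
||prox(x)|| = 7.2751
Step 4: Proximal objective.
0.5*||prox-x||^2 = 1.805
lambda*||prox|| = 13.8227
Total = 15.6277


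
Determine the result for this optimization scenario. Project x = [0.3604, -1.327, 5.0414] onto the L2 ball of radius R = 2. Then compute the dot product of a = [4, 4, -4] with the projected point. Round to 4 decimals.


Step 1: Compute ||x|| (intermediates to 6 decimals).
||x|| = sqrt(0.3604^2 + (-1.327)^2 + 5.0414^2) = 5.225565
Step 2: Project.
Since ||x|| > R, scale = R/||x|| = 2/5.225565 = 0.382734, proj(x) = scale * x
proj(x) = [0.137937, -0.507888, 1.929515]
Step 3: Dot product.
a^T * proj(x) = 4*0.137937 + 4*(-0.507888) - 4*1.929515 = -9.1979


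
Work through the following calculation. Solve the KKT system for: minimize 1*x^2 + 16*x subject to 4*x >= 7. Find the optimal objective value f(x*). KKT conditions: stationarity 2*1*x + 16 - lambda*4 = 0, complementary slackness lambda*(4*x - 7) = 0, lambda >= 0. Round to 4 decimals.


Step 1: Try lambda = 0 (constraint inactive).
x_unc = -16/(2*1) = -8.0
Check: 4*-8.0 = -32.0 < 7 -- violated!
Step 2: Constraint must be active: 4*x = 7
x* = 7/4 = 1.75
lambda = (2*1*1.75 + 16)/4 = 4.875
Step 3: Compute optimal value.
f(x*) = 1*1.75^2 + 16*1.75 = 31.0625


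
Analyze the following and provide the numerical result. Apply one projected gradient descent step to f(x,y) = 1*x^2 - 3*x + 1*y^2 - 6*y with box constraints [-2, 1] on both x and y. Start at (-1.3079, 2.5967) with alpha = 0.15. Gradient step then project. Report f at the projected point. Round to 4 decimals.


Step 1: Compute gradient at (-1.3079, 2.5967).
grad_x = 2*1*-1.3079 - 3 = -5.6158
grad_y = 2*1*2.5967 - 6 = -0.8066
Step 2: Gradient step.
x_raw = -1.3079 - 0.15*-5.6158 = -0.4655
y_raw = 2.5967 - 0.15*-0.8066 = 2.7177
Step 3: Project onto [-2, 1].
x_proj = clip(-0.4655) = -0.4655
y_proj = clip(2.7177) = 1.0
Step 4: Evaluate f.
f(-0.4655, 1.0) = -3.3867


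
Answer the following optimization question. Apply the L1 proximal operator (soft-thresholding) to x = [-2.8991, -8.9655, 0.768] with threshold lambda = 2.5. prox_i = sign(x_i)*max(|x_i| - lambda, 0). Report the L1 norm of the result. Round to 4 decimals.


Soft-thresholding with lambda = 2.5:
prox(-2.8991) = sign(-2.8991)*max(|-2.8991| - 2.5, 0) = -0.3991
prox(-8.9655) = sign(-8.9655)*max(|-8.9655| - 2.5, 0) = -6.4655
prox(0.768) = sign(0.768)*max(|0.768| - 2.5, 0) = 0.0
prox(x) = [-0.3991, -6.4655, 0.0]
||prox(x)||_1 = 0.3991 + 6.4655 + 0.0 = 6.8646


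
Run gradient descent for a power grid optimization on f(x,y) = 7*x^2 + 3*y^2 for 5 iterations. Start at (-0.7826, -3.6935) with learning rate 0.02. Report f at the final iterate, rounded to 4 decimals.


Gradient descent on f(x,y) = 7*x^2 + 3*y^2.
Starting point: (-0.7826, -3.6935), alpha = 0.02
Step 1: grad_x = 2*7*-0.7826 = -10.9564, grad_y = 2*3*-3.6935 = -22.161
  x_1 = -0.7826 - 0.02*-10.9564 = -0.5635
  y_1 = -3.6935 - 0.02*-22.161 = -3.2503
Step 2: grad_x = 2*7*-0.5635 = -7.8886, grad_y = 2*3*-3.2503 = -19.5017
  x_2 = -0.5635 - 0.02*-7.8886 = -0.4057
  y_2 = -3.2503 - 0.02*-19.5017 = -2.8602
Step 3: grad_x = 2*7*-0.4057 = -5.6798, grad_y = 2*3*-2.8602 = -17.1615
  x_3 = -0.4057 - 0.02*-5.6798 = -0.2921
  y_3 = -2.8602 - 0.02*-17.1615 = -2.517
Step 4: grad_x = 2*7*-0.2921 = -4.0895, grad_y = 2*3*-2.517 = -15.1021
  x_4 = -0.2921 - 0.02*-4.0895 = -0.2103
  y_4 = -2.517 - 0.02*-15.1021 = -2.215
Step 5: grad_x = 2*7*-0.2103 = -2.9444, grad_y = 2*3*-2.215 = -13.2898
  x_5 = -0.2103 - 0.02*-2.9444 = -0.1514
  y_5 = -2.215 - 0.02*-13.2898 = -1.9492
f(-0.1514, -1.9492) = 7*(-0.1514)^2 + 3*(-1.9492)^2 = 11.5584


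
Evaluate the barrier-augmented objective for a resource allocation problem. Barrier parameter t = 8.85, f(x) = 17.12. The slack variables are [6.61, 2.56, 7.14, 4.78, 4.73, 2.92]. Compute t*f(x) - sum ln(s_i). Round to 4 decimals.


Step 1: Compute log-barrier.
ln values: [1.8886, 0.94, 1.9657, 1.5644, 1.5539, 1.0716]
phi = -(1.8886 + 0.94 + 1.9657 + 1.5644 + 1.5539 + 1.0716) = -8.9843
Step 2: Compute augmented objective.
t*f(x) = 8.85*17.12 = 151.512
Total = 151.512 - 8.9843 = 142.5277


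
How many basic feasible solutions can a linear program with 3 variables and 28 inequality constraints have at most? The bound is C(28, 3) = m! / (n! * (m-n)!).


Each vertex corresponds to some choice of n active constraints out of m, so the number of vertices is at most C(m, n) = m! / (n!(m-n)!).
m = 28, n = 3
Numerator: 28 * 27 * 26
Denominator: 3! = 6
C(28, 3) = 3276


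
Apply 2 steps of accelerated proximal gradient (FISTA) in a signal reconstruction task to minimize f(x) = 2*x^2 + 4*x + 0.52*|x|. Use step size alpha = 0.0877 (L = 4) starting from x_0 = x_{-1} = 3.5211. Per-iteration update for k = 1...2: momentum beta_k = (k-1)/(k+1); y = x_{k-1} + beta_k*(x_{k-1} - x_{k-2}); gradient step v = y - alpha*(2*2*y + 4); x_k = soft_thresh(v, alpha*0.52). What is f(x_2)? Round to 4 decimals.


FISTA on f(x) = 2*x^2 + 4*x + 0.52*|x|
L = 4, alpha = 0.0877
Iteration 1: beta = 0.0, y = 3.5211 + 0.0*(3.5211 - 3.5211) = 3.5211
  grad(y) = 18.0844, v = y - alpha*grad = 1.9351
  prox(v) = soft_thresh(1.9351, 0.0456) = 1.8895
Iteration 2: beta = 0.3333, y = 1.8895 + 0.3333*(1.8895 - 3.5211) = 1.3456
  grad(y) = 9.3825, v = y - alpha*grad = 0.5228
  prox(v) = soft_thresh(0.5228, 0.0456) = 0.4772
f(x_2) = 2*0.4772^2 + 4*0.4772 + 0.52*|0.4772| = 2.6122


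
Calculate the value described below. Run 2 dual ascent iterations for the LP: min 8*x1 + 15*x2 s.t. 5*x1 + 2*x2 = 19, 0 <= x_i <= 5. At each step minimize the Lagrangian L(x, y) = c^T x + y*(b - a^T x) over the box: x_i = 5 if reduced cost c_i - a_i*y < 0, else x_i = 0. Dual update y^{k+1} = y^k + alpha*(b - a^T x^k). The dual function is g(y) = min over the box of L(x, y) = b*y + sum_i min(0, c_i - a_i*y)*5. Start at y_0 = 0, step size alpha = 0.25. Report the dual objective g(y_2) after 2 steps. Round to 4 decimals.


Dual ascent for LP: min 8*x1 + 15*x2, 5*x1 + 2*x2 = 19, 0 <= x_i <= 5
Step 1: y^k = 0.0, reduced costs: (8.0, 15.0)
  x^k = (0.0, 0.0), subgradient = b - a^T x = 19.0
  y^{k+1} = 0.0 + 0.25*19.0 = 4.75
Step 2: y^k = 4.75, reduced costs: (-15.75, 5.5)
  x^k = (5.0, 0.0), subgradient = b - a^T x = -6.0
  y^{k+1} = 4.75 + 0.25*-6.0 = 3.25
Dual objective at y_2 = 3.25: reduced costs (-8.25, 8.5), box minimizer x = (5.0, 0.0)
g(y_2) = b*y + (c1 - a1*y)*x1 + (c2 - a2*y)*x2 = 19*3.25 + (-8.25)*5.0 + 8.5*0.0 = 61.75 - 41.25 + 0.0 = 20.5


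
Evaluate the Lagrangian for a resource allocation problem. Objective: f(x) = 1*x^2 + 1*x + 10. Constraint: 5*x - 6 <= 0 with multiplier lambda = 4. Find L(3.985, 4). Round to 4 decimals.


Step 1: Evaluate f(x).
f(3.985) = 1*3.985^2 + 1*3.985 + 10 = 29.8652
Step 2: Evaluate g(x).
g(3.985) = 5*3.985 - 6 = 13.925
Step 3: Compute Lagrangian.
L = 29.8652 + 4*13.925 = 85.5652


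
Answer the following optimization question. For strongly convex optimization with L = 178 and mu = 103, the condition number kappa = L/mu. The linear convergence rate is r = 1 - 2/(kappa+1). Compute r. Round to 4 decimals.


Step 1: Compute the condition number.
kappa = L/mu = 178/103 = 1.7282
Step 2: Compute the convergence rate.
r = 1 - 2/(kappa + 1) = 1 - 2*mu/(L + mu) = (L - mu)/(L + mu) = 75/281 = 0.2669


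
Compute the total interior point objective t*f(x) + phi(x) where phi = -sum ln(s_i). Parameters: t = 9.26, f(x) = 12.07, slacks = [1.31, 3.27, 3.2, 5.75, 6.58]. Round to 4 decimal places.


Step 1: Compute log-barrier.
ln values: [0.27, 1.1848, 1.1632, 1.7492, 1.884]
phi = -(0.27 + 1.1848 + 1.1632 + 1.7492 + 1.884) = -6.2512
Step 2: Compute augmented objective.
t*f(x) = 9.26*12.07 = 111.7682
Total = 111.7682 - 6.2512 = 105.517


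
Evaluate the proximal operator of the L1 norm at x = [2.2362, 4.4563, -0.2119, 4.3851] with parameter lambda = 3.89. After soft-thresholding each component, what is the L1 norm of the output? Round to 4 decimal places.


Soft-thresholding with lambda = 3.89:
prox(2.2362) = sign(2.2362)*max(|2.2362| - 3.89, 0) = 0.0
prox(4.4563) = sign(4.4563)*max(|4.4563| - 3.89, 0) = 0.5663
prox(-0.2119) = sign(-0.2119)*max(|-0.2119| - 3.89, 0) = 0.0
prox(4.3851) = sign(4.3851)*max(|4.3851| - 3.89, 0) = 0.4951
prox(x) = [0.0, 0.5663, 0.0, 0.4951]
||prox(x)||_1 = 0.0 + 0.5663 + 0.0 + 0.4951 = 1.0614


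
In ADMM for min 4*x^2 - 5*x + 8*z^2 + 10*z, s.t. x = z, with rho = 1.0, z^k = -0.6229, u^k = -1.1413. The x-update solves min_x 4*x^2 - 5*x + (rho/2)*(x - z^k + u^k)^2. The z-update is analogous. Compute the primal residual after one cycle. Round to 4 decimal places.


ADMM iteration with rho = 1.0, z^k = -0.6229, u^k = -1.1413
Step 1: x-update.
Minimize 4*x^2 - 5*x + (1.0/2)*(x + 0.6229 - 1.1413)^2
FOC: (2*4 + 1.0)*x = 5 + 1.0*(-0.6229 + 1.1413)
x^{k+1} = 0.6132
Step 2: z-update.
Minimize 8*z^2 + 10*z + (1.0/2)*(0.6132 - z - 1.1413)^2
FOC: (2*8 + 1.0)*z = -10 + 1.0*(0.6132 - 1.1413)
z^{k+1} = -0.6193
Step 3: u-update.
u^{k+1} = -1.1413 + 0.6132 + 0.6193 = 0.0912
Step 4: Primal residual = |0.6132 + 0.6193| = 1.2325


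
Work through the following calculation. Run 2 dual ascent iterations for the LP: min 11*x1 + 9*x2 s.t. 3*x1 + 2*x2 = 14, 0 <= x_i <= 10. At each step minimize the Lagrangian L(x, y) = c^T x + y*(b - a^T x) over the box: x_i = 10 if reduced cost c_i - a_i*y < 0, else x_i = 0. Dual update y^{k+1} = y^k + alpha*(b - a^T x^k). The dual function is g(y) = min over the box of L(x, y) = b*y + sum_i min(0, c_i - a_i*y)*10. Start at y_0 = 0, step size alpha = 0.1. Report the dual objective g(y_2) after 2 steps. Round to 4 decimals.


Dual ascent for LP: min 11*x1 + 9*x2, 3*x1 + 2*x2 = 14, 0 <= x_i <= 10
Step 1: y^k = 0.0, reduced costs: (11.0, 9.0)
  x^k = (0.0, 0.0), subgradient = b - a^T x = 14.0
  y^{k+1} = 0.0 + 0.1*14.0 = 1.4
Step 2: y^k = 1.4, reduced costs: (6.8, 6.2)
  x^k = (0.0, 0.0), subgradient = b - a^T x = 14.0
  y^{k+1} = 1.4 + 0.1*14.0 = 2.8
Dual objective at y_2 = 2.8: reduced costs (2.6, 3.4), box minimizer x = (0.0, 0.0)
g(y_2) = b*y + (c1 - a1*y)*x1 + (c2 - a2*y)*x2 = 14*2.8 + 2.6*0.0 + 3.4*0.0 = 39.2 + 0.0 + 0.0 = 39.2


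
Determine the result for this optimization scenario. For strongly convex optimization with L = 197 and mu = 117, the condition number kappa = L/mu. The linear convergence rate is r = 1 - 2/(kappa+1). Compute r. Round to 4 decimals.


Step 1: Compute the condition number.
kappa = L/mu = 197/117 = 1.6838
Step 2: Compute the convergence rate.
r = 1 - 2/(kappa + 1) = 1 - 2*mu/(L + mu) = (L - mu)/(L + mu) = 80/314 = 0.2548


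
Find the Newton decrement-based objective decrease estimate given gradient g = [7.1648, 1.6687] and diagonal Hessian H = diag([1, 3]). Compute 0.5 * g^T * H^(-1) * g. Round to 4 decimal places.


Step 1: H is diagonal, so H^(-1) * g = [7.1648, 0.5562].
Step 2: g^T H^(-1) g = sum_i g_i^2 / H_ii
  = (7.1648)^2/1 + (1.6687)^2/3
  = 51.3344 + 0.9282 = 52.2625
Step 3: Objective decrease = 0.5 * g^T H^(-1) g = 26.1313


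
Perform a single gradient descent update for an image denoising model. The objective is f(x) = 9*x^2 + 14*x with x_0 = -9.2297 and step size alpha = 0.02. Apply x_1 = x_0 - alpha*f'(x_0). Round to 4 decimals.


We compute the gradient at x_0 and apply the update.
f'(x) = 18*x + 14
f'(-9.2297) = 18*-9.2297 + 14 = -152.1346
x_1 = -9.2297 - 0.02*-152.1346 = -6.187


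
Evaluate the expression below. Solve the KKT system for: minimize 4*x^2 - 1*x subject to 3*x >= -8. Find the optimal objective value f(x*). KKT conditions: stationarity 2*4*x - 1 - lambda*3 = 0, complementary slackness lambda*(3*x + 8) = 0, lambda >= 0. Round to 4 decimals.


Step 1: Try lambda = 0 (constraint inactive).
Stationarity: 2*4*x - 1 = 0
x* = 1/(2*4) = 0.125
Check constraint: 3*0.125 = 0.375 >= -8 -- satisfied.
Step 2: Compute optimal value.
f(x*) = 4*0.125^2 - 1*0.125 = -0.0625


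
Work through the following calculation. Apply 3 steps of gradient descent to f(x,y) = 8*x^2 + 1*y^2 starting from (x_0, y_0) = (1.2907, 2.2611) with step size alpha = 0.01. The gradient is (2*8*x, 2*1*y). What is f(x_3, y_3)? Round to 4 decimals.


Gradient descent on f(x,y) = 8*x^2 + 1*y^2.
Starting point: (1.2907, 2.2611), alpha = 0.01
Step 1: grad_x = 2*8*1.2907 = 20.6512, grad_y = 2*1*2.2611 = 4.5222
  x_1 = 1.2907 - 0.01*20.6512 = 1.0842
  y_1 = 2.2611 - 0.01*4.5222 = 2.2159
Step 2: grad_x = 2*8*1.0842 = 17.347, grad_y = 2*1*2.2159 = 4.4318
  x_2 = 1.0842 - 0.01*17.347 = 0.9107
  y_2 = 2.2159 - 0.01*4.4318 = 2.1716
Step 3: grad_x = 2*8*0.9107 = 14.5715, grad_y = 2*1*2.1716 = 4.3431
  x_3 = 0.9107 - 0.01*14.5715 = 0.765
  y_3 = 2.1716 - 0.01*4.3431 = 2.1281
f(0.765, 2.1281) = 8*0.765^2 + 1*2.1281^2 = 9.2108


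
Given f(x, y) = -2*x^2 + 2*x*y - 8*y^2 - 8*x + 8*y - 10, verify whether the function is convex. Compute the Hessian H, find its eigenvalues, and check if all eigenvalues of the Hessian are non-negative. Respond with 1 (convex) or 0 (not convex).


The Hessian of f(x,y) = -2*x^2 + 2*x*y - 8*y^2 - 8*x + 8*y - 10 is:
H = [[-4, 2], [2, -16]]
Trace = -4 - 16 = -20
Determinant = -4*-16 - (2)^2 = 60
Discriminant = (-20)^2 - 4*60 = 160.0
Eigenvalues: lambda_1 = -16.3246, lambda_2 = -3.6754
The function is not convex.

0


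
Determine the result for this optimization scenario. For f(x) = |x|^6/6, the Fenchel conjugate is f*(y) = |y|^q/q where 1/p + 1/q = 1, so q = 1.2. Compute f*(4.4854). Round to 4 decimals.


The conjugate exponent q satisfies 1/p + 1/q = 1.
p = 6, so q = 6/(6 - 1) = 1.2
|y|^q = 4.4854^1.2 = 6.0557
f*(4.4854) = 6.0557 / 1.2 = 5.0464


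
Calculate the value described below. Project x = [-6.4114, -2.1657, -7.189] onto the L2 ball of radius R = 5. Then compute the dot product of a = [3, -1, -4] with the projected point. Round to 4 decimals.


Step 1: Compute ||x|| (intermediates to 6 decimals).
||x|| = sqrt((-6.4114)^2 + (-2.1657)^2 + (-7.189)^2) = 9.873096
Step 2: Project.
Since ||x|| > R, scale = R/||x|| = 5/9.873096 = 0.506427, proj(x) = scale * x
proj(x) = [-3.246906, -1.096769, -3.640704]
Step 3: Dot product.
a^T * proj(x) = 3*(-3.246906) - 1*(-1.096769) - 4*(-3.640704) = 5.9189


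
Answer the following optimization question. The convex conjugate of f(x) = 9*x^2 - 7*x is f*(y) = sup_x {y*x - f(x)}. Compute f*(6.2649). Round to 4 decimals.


f*(y) = sup_x {y*x - a*x^2 - b*x} = sup_x {(y-b)*x - a*x^2}
FOC: (y - b) - 2a*x = 0 => x* = (y - b)/(2a)
x* = (6.2649 + 7)/(2*9) = 0.7369
f*(6.2649) = (y-b)^2/(4a) = (6.2649 + 7)^2/(4*9)
= 175.9576/36 = 4.8877


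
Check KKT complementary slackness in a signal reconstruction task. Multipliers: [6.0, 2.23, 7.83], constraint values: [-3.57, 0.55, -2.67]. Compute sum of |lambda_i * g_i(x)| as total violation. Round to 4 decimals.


KKT complementary slackness check:
lambda_1 * g_1 = 6.0 * -3.57 = -21.42
lambda_2 * g_2 = 2.23 * 0.55 = 1.2265
lambda_3 * g_3 = 7.83 * -2.67 = -20.9061
Total violation = 21.42 + 1.2265 + 20.9061 = 43.5526


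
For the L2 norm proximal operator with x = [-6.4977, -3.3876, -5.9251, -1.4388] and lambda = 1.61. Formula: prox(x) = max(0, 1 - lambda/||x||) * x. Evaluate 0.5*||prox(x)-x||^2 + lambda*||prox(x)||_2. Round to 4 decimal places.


Step 1: Compute ||x||.
||x|| = 9.5327
Step 2: Compute scaling factor.
scale = max(0, 1 - 1.61/9.5327) = 0.8311
Step 3: prox(x) = [-5.4003, -2.8155, -4.9244, -1.1958]
||prox(x)|| = 7.9227
Step 4: Proximal objective.
0.5*||prox-x||^2 = 1.2961
lambda*||prox|| = 12.7555
Total = 14.0516


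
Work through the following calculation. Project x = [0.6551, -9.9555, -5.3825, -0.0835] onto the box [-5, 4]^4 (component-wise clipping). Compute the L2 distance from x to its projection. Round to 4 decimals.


Project each component onto [-5, 4].
clip(0.6551) = 0.6551, clip(-9.9555) = -5.0, clip(-5.3825) = -5.0, clip(-0.0835) = -0.0835
Projection = [0.6551, -5.0, -5.0, -0.0835]
Squared diffs: [0.0, 24.557, 0.1463, 0.0]
Distance = sqrt(24.7033) = 4.9702


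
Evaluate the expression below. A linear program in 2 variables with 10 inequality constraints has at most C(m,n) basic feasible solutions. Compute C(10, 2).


Each vertex corresponds to some choice of n active constraints out of m, so the number of vertices is at most C(m, n) = m! / (n!(m-n)!).
m = 10, n = 2
Numerator: 10 * 9
Denominator: 2! = 2
C(10, 2) = 45


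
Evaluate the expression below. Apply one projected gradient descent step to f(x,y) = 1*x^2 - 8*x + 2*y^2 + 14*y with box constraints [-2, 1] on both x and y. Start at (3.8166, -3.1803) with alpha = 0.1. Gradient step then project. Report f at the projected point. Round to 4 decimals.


Step 1: Compute gradient at (3.8166, -3.1803).
grad_x = 2*1*3.8166 - 8 = -0.3668
grad_y = 2*2*-3.1803 + 14 = 1.2788
Step 2: Gradient step.
x_raw = 3.8166 - 0.1*-0.3668 = 3.8533
y_raw = -3.1803 - 0.1*1.2788 = -3.3082
Step 3: Project onto [-2, 1].
x_proj = clip(3.8533) = 1.0
y_proj = clip(-3.3082) = -2.0
Step 4: Evaluate f.
f(1.0, -2.0) = -27.0


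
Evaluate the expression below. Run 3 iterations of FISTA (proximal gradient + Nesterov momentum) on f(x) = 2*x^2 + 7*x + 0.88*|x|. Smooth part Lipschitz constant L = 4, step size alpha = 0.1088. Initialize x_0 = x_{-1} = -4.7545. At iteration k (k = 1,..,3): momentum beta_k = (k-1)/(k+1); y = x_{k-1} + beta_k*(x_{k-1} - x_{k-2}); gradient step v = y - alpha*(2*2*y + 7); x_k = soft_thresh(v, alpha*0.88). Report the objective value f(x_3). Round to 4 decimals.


FISTA on f(x) = 2*x^2 + 7*x + 0.88*|x|
L = 4, alpha = 0.1088
Iteration 1: beta = 0.0, y = -4.7545 + 0.0*(-4.7545 + 4.7545) = -4.7545
  grad(y) = -12.018, v = y - alpha*grad = -3.4469
  prox(v) = soft_thresh(-3.4469, 0.0957) = -3.3512
Iteration 2: beta = 0.3333, y = -3.3512 + 0.3333*(-3.3512 + 4.7545) = -2.8834
  grad(y) = -4.5337, v = y - alpha*grad = -2.3902
  prox(v) = soft_thresh(-2.3902, 0.0957) = -2.2944
Iteration 3: beta = 0.5, y = -2.2944 + 0.5*(-2.2944 + 3.3512) = -1.766
  grad(y) = -0.0641, v = y - alpha*grad = -1.7591
  prox(v) = soft_thresh(-1.7591, 0.0957) = -1.6633
f(x_3) = 2*(-1.6633)^2 + 7*(-1.6633) + 0.88*|-1.6633| = -4.6463


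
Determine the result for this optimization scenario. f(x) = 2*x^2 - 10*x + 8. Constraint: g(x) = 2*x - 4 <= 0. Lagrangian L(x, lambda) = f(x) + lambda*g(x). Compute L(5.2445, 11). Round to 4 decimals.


Step 1: Evaluate f(x).
f(5.2445) = 2*5.2445^2 - 10*5.2445 + 8 = 10.5646
Step 2: Evaluate g(x).
g(5.2445) = 2*5.2445 - 4 = 6.489
Step 3: Compute Lagrangian.
L = 10.5646 + 11*6.489 = 81.9436


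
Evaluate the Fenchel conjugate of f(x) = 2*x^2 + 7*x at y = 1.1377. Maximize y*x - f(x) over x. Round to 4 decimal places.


f*(y) = sup_x {y*x - a*x^2 - b*x} = sup_x {(y-b)*x - a*x^2}
FOC: (y - b) - 2a*x = 0 => x* = (y - b)/(2a)
x* = (1.1377 - 7)/(2*2) = -1.4656
f*(1.1377) = (y-b)^2/(4a) = (1.1377 - 7)^2/(4*2)
= 34.3666/8 = 4.2958


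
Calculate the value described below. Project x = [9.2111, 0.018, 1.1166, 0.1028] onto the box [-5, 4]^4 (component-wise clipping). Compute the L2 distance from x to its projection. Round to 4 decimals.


Project each component onto [-5, 4].
clip(9.2111) = 4.0, clip(0.018) = 0.018, clip(1.1166) = 1.1166, clip(0.1028) = 0.1028
Projection = [4.0, 0.018, 1.1166, 0.1028]
Squared diffs: [27.1556, 0.0, 0.0, 0.0]
Distance = sqrt(27.1556) = 5.2111


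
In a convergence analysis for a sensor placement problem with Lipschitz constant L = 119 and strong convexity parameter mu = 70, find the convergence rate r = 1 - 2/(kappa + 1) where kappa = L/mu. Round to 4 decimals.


Step 1: Compute the condition number.
kappa = L/mu = 119/70 = 1.7
Step 2: Compute the convergence rate.
r = 1 - 2/(kappa + 1) = 1 - 2*mu/(L + mu) = (L - mu)/(L + mu) = 49/189 = 0.2593


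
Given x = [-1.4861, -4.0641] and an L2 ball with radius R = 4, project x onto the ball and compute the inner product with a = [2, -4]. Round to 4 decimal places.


Step 1: Compute ||x|| (intermediates to 6 decimals).
||x|| = sqrt((-1.4861)^2 + (-4.0641)^2) = 4.327286
Step 2: Project.
Since ||x|| > R, scale = R/||x|| = 4/4.327286 = 0.924367, proj(x) = scale * x
proj(x) = [-1.373702, -3.75672]
Step 3: Dot product.
a^T * proj(x) = 2*(-1.373702) - 4*(-3.75672) = 12.2795


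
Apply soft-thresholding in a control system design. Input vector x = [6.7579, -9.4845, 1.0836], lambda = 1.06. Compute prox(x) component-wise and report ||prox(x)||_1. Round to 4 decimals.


Soft-thresholding with lambda = 1.06:
prox(6.7579) = sign(6.7579)*max(|6.7579| - 1.06, 0) = 5.6979
prox(-9.4845) = sign(-9.4845)*max(|-9.4845| - 1.06, 0) = -8.4245
prox(1.0836) = sign(1.0836)*max(|1.0836| - 1.06, 0) = 0.0236
prox(x) = [5.6979, -8.4245, 0.0236]
||prox(x)||_1 = 5.6979 + 8.4245 + 0.0236 = 14.146


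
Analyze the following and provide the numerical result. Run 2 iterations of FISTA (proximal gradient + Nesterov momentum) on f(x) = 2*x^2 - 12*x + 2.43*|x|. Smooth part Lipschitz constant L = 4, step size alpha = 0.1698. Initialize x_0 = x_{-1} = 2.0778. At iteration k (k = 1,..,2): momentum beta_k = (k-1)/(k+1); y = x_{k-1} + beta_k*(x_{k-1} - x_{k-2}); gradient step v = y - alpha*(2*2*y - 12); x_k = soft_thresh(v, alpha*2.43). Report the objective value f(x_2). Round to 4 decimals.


FISTA on f(x) = 2*x^2 - 12*x + 2.43*|x|
L = 4, alpha = 0.1698
Iteration 1: beta = 0.0, y = 2.0778 + 0.0*(2.0778 - 2.0778) = 2.0778
  grad(y) = -3.6888, v = y - alpha*grad = 2.7042
  prox(v) = soft_thresh(2.7042, 0.4126) = 2.2915
Iteration 2: beta = 0.3333, y = 2.2915 + 0.3333*(2.2915 - 2.0778) = 2.3628
  grad(y) = -2.5488, v = y - alpha*grad = 2.7956
  prox(v) = soft_thresh(2.7956, 0.4126) = 2.383
f(x_2) = 2*2.383^2 - 12*2.383 + 2.43*|2.383| = -11.4479
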